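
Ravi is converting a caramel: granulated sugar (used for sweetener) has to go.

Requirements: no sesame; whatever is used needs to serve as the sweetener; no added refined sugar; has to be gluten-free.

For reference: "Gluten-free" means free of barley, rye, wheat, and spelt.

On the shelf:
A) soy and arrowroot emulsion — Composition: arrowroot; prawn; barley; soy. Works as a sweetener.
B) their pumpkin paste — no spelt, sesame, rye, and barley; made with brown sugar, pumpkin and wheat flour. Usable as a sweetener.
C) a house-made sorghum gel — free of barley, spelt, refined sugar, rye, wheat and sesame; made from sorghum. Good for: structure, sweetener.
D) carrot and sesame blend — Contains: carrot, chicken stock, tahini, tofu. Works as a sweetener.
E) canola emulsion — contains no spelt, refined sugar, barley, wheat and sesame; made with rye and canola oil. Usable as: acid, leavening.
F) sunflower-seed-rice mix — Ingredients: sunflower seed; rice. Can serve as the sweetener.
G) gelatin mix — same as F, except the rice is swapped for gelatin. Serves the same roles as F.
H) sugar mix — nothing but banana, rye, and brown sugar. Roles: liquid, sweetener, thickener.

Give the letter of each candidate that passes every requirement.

A: has barley, so not gluten-free — reject
B: has wheat flour, so not gluten-free; has brown sugar, so not no-added-sugar — no
C: no refined sugar, no sesame — OK
D: has tahini, so not sesame-free — out
E: not usable as a sweetener; has rye, so not gluten-free — no
F: works as a sweetener, gluten-free, no sesame — keep
G: only gelatin and sunflower seed; none excluded — valid
H: has rye, so not gluten-free; has brown sugar, so not no-added-sugar — no

C, F, G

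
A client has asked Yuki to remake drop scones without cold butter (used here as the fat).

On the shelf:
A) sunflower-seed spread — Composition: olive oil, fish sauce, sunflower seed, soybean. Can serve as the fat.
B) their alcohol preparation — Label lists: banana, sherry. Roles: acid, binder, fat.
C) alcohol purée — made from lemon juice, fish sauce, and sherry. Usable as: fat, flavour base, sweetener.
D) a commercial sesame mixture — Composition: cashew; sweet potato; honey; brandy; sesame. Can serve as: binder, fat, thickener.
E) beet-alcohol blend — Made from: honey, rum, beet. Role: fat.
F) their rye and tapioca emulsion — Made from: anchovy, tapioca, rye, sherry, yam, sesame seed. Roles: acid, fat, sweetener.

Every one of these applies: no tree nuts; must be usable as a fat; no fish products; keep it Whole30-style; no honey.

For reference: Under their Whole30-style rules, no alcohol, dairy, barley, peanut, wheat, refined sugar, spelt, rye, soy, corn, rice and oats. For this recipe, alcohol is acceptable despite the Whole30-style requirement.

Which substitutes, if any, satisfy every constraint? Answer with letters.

A: has soybean, so not Whole30-style; has fish sauce, so not fish-free — reject
B: alcohol is permitted under the Whole30-style carve-out; nothing else excluded — keep
C: has fish sauce, so not fish-free — no
D: has cashew, so not tree-nut-free; has honey, so not honey-free — no
E: has honey, so not honey-free — no
F: has rye, so not Whole30-style; has anchovy, so not fish-free — out

B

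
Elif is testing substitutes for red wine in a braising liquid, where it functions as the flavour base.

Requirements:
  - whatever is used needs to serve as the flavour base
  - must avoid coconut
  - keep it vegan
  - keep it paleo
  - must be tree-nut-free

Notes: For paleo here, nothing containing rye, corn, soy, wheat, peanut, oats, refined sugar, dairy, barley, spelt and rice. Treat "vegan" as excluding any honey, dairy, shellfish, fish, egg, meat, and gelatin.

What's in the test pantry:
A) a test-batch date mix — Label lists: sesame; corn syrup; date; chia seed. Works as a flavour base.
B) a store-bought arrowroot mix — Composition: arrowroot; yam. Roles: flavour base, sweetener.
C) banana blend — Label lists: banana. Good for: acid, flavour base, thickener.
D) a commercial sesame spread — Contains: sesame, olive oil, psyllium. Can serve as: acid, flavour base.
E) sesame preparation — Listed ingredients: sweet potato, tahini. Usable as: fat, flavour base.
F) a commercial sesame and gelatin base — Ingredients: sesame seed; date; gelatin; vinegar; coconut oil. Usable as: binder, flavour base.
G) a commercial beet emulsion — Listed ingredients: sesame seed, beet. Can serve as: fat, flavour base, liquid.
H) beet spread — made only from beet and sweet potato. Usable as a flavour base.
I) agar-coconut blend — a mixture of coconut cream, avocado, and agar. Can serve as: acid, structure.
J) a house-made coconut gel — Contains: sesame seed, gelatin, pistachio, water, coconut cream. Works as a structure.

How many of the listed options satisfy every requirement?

A: has corn syrup, so not paleo — out
B: no tree nuts, paleo — keep
C: only banana; none excluded — keep
D: no tree nuts, no coconut — keep
E: only tahini and sweet potato; none excluded — OK
F: has gelatin, so not vegan; has coconut oil, so not coconut-free — reject
G: no coconut, vegan — valid
H: only sweet potato and beet; none excluded — OK
I: not usable as a flavour base; has coconut cream, so not coconut-free — reject
J: not usable as a flavour base; has gelatin, so not vegan (and 2 more) — reject

6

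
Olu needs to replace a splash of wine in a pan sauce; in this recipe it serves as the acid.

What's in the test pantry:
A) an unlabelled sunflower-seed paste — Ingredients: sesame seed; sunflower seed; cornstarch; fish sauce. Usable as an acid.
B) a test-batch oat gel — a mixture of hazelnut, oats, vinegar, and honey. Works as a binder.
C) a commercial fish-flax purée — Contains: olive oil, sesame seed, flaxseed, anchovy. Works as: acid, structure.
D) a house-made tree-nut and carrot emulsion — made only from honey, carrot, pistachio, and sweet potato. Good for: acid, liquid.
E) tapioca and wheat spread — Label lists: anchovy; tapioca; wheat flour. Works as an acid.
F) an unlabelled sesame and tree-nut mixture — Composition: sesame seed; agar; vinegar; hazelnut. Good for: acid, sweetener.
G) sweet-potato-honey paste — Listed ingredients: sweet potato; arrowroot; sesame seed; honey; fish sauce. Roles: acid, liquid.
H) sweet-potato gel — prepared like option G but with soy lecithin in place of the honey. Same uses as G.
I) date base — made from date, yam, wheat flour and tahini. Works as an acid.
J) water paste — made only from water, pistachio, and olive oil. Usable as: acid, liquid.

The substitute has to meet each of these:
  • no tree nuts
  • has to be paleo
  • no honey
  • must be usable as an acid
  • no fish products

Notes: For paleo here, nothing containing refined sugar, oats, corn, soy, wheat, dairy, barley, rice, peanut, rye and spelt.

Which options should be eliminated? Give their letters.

A, B, C, D, E, F, G, H, I, J

A: has cornstarch, so not paleo; has fish sauce, so not fish-free — out
B: not usable as an acid; has oats, so not paleo (and 2 more) — no
C: has anchovy, so not fish-free — out
D: has pistachio, so not tree-nut-free; has honey, so not honey-free — out
E: has wheat flour, so not paleo; has anchovy, so not fish-free — out
F: has hazelnut, so not tree-nut-free — out
G: has fish sauce, so not fish-free; has honey, so not honey-free — out
H: has soy lecithin, so not paleo; has fish sauce, so not fish-free — reject
I: has wheat flour, so not paleo — reject
J: has pistachio, so not tree-nut-free — reject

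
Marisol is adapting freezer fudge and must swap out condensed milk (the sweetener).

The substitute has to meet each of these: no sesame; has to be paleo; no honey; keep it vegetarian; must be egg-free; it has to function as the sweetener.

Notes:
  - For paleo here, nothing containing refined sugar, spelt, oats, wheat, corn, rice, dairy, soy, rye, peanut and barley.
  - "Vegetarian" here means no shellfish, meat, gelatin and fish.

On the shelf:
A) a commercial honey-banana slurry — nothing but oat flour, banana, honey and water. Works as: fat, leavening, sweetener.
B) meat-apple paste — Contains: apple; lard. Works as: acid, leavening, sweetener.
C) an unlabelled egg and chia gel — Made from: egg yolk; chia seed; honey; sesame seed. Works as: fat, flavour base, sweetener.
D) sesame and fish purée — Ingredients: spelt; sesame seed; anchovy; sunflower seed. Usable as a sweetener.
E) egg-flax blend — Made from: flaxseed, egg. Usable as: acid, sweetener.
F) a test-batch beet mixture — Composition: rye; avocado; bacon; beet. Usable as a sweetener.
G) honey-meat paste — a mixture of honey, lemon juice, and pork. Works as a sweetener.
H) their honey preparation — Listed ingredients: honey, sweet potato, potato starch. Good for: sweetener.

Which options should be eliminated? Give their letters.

A: has oat flour, so not paleo; has honey, so not honey-free — reject
B: has lard, so not vegetarian — out
C: has honey, so not honey-free; has sesame seed, so not sesame-free (and 1 more) — no
D: has spelt, so not paleo; has anchovy, so not vegetarian (and 1 more) — reject
E: has egg, so not egg-free — out
F: has rye, so not paleo; has bacon, so not vegetarian — no
G: has pork, so not vegetarian; has honey, so not honey-free — reject
H: has honey, so not honey-free — reject

A, B, C, D, E, F, G, H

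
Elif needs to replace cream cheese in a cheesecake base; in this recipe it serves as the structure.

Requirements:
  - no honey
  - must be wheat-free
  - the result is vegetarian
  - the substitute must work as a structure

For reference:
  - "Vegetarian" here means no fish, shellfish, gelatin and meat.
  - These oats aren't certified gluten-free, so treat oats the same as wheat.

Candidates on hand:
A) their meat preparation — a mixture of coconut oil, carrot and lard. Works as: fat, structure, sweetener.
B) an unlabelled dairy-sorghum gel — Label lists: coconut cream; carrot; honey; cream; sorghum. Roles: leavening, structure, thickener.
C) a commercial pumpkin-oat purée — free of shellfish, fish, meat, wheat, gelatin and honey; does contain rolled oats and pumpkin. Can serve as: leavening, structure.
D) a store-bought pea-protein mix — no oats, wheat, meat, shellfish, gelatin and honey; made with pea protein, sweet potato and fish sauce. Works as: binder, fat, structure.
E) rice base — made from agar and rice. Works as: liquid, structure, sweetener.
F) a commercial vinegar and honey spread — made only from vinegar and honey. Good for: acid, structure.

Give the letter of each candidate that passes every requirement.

A: has lard, so not vegetarian — reject
B: has honey, so not honey-free — reject
C: has rolled oats, so not wheat-free — out
D: has fish sauce, so not vegetarian — out
E: only rice and agar; none excluded — valid
F: has honey, so not honey-free — reject

E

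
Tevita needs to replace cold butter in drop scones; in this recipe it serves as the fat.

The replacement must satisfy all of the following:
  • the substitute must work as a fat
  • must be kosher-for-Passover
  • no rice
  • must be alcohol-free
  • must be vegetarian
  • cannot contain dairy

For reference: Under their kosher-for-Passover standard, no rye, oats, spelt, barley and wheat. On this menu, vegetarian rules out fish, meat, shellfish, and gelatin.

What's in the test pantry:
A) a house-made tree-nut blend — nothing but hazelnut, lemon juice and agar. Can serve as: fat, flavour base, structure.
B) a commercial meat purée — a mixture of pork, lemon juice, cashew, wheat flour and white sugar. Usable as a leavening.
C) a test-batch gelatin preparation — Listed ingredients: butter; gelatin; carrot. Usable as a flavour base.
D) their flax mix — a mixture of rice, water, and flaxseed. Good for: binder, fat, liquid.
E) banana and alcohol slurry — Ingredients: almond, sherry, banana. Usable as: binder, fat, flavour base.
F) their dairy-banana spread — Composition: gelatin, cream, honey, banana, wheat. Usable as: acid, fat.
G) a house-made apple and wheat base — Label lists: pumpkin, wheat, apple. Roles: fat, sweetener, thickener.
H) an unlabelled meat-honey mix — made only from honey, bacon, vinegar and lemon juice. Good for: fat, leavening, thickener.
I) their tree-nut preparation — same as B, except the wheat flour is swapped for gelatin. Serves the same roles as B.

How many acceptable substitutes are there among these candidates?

A: nothing on the exclusion list — OK
B: not usable as a fat; has wheat flour, so not kosher-for-Passover (and 1 more) — reject
C: not usable as a fat; has gelatin, so not vegetarian (and 1 more) — out
D: has rice, so not rice-free — no
E: has sherry, so not alcohol-free — no
F: has wheat, so not kosher-for-Passover; has gelatin, so not vegetarian (and 1 more) — no
G: has wheat, so not kosher-for-Passover — reject
H: has bacon, so not vegetarian — out
I: not usable as a fat; has gelatin, so not vegetarian — reject

1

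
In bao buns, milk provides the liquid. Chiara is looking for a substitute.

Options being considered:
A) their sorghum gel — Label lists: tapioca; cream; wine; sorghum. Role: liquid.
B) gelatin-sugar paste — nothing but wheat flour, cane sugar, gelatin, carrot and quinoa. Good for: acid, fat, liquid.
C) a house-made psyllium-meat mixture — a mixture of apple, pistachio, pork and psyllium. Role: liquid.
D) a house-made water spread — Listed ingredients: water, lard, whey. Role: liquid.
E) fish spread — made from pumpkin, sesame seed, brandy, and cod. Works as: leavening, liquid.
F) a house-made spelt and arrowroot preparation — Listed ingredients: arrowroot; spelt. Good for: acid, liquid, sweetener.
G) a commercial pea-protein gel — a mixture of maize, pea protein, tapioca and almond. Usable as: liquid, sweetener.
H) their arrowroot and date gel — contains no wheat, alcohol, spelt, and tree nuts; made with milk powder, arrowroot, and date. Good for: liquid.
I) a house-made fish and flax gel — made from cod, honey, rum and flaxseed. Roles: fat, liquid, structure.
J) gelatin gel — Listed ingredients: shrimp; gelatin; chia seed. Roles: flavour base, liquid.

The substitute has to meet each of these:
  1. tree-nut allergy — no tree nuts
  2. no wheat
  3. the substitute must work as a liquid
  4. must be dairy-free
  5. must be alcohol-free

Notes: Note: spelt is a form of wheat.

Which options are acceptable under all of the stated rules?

J

A: has wine, so not alcohol-free; has cream, so not dairy-free — reject
B: has wheat flour, so not wheat-free — out
C: has pistachio, so not tree-nut-free — no
D: has whey, so not dairy-free — reject
E: has brandy, so not alcohol-free — out
F: has spelt, so not wheat-free — out
G: has almond, so not tree-nut-free — reject
H: has milk powder, so not dairy-free — reject
I: has rum, so not alcohol-free — no
J: only gelatin, shrimp, and chia seed; none excluded — valid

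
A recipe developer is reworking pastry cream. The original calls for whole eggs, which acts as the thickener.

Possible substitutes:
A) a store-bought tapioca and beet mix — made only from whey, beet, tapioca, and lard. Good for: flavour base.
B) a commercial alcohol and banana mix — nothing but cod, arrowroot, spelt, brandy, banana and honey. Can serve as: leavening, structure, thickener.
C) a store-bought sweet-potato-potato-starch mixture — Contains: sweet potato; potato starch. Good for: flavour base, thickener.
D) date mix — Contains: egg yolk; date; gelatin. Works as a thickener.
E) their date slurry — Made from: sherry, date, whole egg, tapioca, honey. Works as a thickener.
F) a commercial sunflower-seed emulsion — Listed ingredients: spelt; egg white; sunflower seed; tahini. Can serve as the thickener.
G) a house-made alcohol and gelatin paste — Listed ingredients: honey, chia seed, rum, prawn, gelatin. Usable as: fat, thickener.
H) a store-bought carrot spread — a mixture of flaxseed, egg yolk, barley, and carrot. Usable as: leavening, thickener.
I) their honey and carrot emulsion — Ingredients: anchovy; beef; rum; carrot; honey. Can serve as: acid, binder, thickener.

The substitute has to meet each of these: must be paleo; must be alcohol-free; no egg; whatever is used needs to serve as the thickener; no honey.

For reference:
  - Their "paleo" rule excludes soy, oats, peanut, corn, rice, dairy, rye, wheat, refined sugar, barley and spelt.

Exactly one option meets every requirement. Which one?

C

A: not usable as a thickener; has whey, so not paleo — reject
B: has spelt, so not paleo; has brandy, so not alcohol-free (and 1 more) — reject
C: only sweet potato and potato starch; none excluded — OK
D: has egg yolk, so not egg-free — no
E: has sherry, so not alcohol-free; has whole egg, so not egg-free (and 1 more) — out
F: has spelt, so not paleo; has egg white, so not egg-free — out
G: has rum, so not alcohol-free; has honey, so not honey-free — reject
H: has barley, so not paleo; has egg yolk, so not egg-free — out
I: has rum, so not alcohol-free; has honey, so not honey-free — out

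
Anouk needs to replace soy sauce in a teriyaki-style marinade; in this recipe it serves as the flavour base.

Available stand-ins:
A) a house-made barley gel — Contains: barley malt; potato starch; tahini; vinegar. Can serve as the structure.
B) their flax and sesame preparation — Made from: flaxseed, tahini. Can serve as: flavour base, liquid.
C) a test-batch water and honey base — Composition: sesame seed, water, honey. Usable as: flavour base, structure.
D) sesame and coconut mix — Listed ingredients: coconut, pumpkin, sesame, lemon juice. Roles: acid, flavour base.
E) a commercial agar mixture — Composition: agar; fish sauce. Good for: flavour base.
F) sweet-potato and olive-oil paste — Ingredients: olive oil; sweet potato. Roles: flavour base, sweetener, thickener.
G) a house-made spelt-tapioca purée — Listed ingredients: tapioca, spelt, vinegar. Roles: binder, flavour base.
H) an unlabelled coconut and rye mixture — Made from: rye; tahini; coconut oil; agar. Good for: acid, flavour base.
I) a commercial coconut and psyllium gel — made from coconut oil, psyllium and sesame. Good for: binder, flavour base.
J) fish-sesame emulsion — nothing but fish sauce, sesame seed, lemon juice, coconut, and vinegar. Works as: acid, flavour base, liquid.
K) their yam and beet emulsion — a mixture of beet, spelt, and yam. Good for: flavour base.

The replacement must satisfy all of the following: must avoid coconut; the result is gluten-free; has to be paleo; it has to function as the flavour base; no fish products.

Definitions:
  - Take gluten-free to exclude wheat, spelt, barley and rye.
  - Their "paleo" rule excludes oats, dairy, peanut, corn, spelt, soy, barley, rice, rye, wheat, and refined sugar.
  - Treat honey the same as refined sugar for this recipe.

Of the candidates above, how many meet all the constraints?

A: not usable as a flavour base; has barley malt, so not gluten-free (and 1 more) — reject
B: paleo, no fish — keep
C: has honey, so not paleo — no
D: has coconut, so not coconut-free — out
E: has fish sauce, so not fish-free — reject
F: no fish, paleo — OK
G: has spelt, so not gluten-free; has spelt, so not paleo — out
H: has rye, so not gluten-free; has rye, so not paleo (and 1 more) — out
I: has coconut oil, so not coconut-free — out
J: has coconut, so not coconut-free; has fish sauce, so not fish-free — reject
K: has spelt, so not gluten-free; has spelt, so not paleo — reject

2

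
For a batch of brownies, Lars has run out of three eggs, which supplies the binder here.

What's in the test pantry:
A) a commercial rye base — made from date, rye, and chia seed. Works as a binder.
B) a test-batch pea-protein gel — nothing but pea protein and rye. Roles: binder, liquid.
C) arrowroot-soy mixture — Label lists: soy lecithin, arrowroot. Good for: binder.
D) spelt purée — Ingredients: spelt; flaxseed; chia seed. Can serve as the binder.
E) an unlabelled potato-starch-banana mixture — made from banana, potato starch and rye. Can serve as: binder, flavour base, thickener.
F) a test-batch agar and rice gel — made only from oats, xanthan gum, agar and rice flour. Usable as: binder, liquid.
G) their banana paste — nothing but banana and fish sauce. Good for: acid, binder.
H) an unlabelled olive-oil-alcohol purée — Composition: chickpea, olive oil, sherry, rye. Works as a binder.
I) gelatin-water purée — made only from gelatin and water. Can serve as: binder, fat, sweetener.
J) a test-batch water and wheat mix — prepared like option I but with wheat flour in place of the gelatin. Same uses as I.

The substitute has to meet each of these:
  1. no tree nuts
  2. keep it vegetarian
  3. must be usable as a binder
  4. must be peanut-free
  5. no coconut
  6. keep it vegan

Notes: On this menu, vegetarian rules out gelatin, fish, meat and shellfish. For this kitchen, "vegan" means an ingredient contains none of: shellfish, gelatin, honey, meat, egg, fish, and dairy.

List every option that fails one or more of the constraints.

G, I

A: only rye, date and chia seed; none excluded — OK
B: only rye and pea protein; none excluded — valid
C: vegetarian, vegan — keep
D: every rule checks out — valid
E: every rule checks out — valid
F: oats and rice flour etc. — none of it excluded — valid
G: has fish sauce, so not vegetarian; has fish sauce, so not vegan — out
H: works as a binder, vegetarian, no tree nuts — keep
I: has gelatin, so not vegetarian; has gelatin, so not vegan — out
J: all constraints satisfied — valid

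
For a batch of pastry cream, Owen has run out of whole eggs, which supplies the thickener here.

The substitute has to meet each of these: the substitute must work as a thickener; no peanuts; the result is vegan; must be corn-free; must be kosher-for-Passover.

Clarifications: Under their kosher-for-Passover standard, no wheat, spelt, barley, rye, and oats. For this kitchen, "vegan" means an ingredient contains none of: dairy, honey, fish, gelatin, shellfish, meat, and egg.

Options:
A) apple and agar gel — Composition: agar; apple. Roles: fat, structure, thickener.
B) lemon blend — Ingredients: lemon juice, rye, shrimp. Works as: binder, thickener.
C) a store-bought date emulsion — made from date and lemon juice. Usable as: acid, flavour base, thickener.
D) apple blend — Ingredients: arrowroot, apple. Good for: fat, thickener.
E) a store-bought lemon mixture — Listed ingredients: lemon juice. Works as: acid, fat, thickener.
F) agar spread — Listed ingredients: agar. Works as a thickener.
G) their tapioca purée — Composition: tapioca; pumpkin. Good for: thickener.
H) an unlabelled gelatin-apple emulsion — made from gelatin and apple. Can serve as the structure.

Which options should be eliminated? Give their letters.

A: works as a thickener, no peanut, no corn — valid
B: has rye, so not kosher-for-Passover; has shrimp, so not vegan — no
C: nothing on the exclusion list — keep
D: only arrowroot and apple; none excluded — keep
E: only lemon juice; none excluded — OK
F: nothing on the exclusion list — OK
G: every rule checks out — valid
H: not usable as a thickener; has gelatin, so not vegan — reject

B, H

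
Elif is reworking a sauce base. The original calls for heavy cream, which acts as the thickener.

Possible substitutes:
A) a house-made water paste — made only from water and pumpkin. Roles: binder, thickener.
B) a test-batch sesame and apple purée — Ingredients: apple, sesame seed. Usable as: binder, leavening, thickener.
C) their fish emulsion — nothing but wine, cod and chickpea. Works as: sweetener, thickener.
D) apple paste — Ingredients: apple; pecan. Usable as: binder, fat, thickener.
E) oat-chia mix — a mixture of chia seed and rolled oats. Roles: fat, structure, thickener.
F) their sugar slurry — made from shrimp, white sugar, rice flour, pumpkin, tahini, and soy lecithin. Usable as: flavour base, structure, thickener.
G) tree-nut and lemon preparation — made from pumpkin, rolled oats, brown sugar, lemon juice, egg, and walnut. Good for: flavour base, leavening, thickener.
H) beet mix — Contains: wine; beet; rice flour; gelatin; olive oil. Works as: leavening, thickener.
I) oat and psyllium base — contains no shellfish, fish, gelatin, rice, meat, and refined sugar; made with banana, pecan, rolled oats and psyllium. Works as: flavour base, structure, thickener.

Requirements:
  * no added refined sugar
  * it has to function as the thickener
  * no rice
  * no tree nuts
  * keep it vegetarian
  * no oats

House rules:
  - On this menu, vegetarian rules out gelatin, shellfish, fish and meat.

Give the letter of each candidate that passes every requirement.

A: only pumpkin and water; none excluded — OK
B: no tree nuts, no rice — keep
C: has cod, so not vegetarian — reject
D: has pecan, so not tree-nut-free — reject
E: has rolled oats, so not oat-free — reject
F: has shrimp, so not vegetarian; has rice flour, so not rice-free (and 1 more) — no
G: has walnut, so not tree-nut-free; has rolled oats, so not oat-free (and 1 more) — out
H: has gelatin, so not vegetarian; has rice flour, so not rice-free — reject
I: has pecan, so not tree-nut-free; has rolled oats, so not oat-free — out

A, B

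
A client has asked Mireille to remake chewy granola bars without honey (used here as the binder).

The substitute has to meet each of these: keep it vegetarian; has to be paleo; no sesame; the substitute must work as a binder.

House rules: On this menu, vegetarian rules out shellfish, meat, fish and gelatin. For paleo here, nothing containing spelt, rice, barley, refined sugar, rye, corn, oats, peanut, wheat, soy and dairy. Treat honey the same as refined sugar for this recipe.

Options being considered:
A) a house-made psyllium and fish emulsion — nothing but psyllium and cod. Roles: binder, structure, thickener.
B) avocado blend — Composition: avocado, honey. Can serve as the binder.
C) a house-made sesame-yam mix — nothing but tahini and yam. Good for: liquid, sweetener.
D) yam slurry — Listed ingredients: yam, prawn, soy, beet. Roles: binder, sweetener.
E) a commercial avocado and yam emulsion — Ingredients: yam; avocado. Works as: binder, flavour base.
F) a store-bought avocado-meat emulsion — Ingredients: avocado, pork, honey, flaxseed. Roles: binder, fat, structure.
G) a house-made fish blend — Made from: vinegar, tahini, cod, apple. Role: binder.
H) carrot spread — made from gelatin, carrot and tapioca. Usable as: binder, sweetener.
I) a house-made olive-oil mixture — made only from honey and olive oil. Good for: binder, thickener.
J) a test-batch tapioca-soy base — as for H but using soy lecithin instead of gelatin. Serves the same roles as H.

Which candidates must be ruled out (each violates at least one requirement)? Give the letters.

A, B, C, D, F, G, H, I, J

A: has cod, so not vegetarian — out
B: has honey, so not paleo — out
C: not usable as a binder; has tahini, so not sesame-free — reject
D: has prawn, so not vegetarian; has soy, so not paleo — out
E: works as a binder, paleo, no sesame — keep
F: has pork, so not vegetarian; has honey, so not paleo — reject
G: has cod, so not vegetarian; has tahini, so not sesame-free — reject
H: has gelatin, so not vegetarian — reject
I: has honey, so not paleo — no
J: has soy lecithin, so not paleo — no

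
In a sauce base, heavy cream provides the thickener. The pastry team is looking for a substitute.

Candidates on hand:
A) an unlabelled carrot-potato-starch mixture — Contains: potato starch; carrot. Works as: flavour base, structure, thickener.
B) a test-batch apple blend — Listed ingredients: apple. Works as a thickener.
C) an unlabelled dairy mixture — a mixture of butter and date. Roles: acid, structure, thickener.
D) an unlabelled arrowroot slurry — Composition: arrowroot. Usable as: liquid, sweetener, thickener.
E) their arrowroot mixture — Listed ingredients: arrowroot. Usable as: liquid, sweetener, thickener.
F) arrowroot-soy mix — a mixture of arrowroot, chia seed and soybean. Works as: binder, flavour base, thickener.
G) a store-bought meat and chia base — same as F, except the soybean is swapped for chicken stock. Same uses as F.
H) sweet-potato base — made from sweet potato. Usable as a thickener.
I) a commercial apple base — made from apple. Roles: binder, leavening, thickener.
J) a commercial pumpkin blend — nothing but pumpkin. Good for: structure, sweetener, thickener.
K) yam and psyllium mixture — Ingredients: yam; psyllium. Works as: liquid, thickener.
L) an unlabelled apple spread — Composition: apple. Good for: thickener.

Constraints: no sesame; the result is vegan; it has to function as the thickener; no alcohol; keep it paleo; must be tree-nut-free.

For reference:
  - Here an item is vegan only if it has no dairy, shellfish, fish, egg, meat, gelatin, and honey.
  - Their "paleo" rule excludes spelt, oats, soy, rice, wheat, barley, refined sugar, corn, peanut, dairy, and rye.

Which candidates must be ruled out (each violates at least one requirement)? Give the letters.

A: no tree nuts, no sesame — OK
B: every rule checks out — valid
C: has butter, so not vegan; has butter, so not paleo — out
D: only arrowroot; none excluded — keep
E: works as a thickener, paleo, no alcohol — keep
F: has soybean, so not paleo — reject
G: has chicken stock, so not vegan — out
H: no tree nuts, no alcohol — OK
I: only apple; none excluded — keep
J: works as a thickener, no alcohol, vegan — keep
K: no tree nuts, no alcohol — keep
L: only apple; none excluded — valid

C, F, G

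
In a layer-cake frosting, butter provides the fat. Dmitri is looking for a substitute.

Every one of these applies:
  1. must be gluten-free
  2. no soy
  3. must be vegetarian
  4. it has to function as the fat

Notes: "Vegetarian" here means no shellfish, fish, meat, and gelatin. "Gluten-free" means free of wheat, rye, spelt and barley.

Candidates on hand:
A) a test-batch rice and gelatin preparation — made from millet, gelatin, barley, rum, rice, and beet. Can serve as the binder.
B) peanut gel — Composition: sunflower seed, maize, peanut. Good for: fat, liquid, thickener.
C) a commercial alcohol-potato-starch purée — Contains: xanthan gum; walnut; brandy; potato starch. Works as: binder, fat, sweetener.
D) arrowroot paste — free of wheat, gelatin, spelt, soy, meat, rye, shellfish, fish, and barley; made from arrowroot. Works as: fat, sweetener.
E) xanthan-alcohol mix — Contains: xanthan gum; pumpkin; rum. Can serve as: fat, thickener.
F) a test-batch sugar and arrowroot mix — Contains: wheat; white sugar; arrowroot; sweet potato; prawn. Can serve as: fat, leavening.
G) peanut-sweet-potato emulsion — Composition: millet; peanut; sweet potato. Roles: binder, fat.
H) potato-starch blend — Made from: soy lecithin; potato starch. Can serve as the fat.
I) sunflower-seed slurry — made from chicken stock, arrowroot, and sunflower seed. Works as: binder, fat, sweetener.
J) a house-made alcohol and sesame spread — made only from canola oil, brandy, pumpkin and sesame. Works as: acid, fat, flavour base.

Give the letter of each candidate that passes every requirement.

A: not usable as a fat; has gelatin, so not vegetarian (and 1 more) — reject
B: only maize, peanut and sunflower seed; none excluded — keep
C: brandy and walnut etc. — none of it excluded — OK
D: vegetarian, gluten-free — keep
E: gluten-free, vegetarian — keep
F: has prawn, so not vegetarian; has wheat, so not gluten-free — reject
G: works as a fat, vegetarian, gluten-free — OK
H: has soy lecithin, so not soy-free — reject
I: has chicken stock, so not vegetarian — no
J: every rule checks out — keep

B, C, D, E, G, J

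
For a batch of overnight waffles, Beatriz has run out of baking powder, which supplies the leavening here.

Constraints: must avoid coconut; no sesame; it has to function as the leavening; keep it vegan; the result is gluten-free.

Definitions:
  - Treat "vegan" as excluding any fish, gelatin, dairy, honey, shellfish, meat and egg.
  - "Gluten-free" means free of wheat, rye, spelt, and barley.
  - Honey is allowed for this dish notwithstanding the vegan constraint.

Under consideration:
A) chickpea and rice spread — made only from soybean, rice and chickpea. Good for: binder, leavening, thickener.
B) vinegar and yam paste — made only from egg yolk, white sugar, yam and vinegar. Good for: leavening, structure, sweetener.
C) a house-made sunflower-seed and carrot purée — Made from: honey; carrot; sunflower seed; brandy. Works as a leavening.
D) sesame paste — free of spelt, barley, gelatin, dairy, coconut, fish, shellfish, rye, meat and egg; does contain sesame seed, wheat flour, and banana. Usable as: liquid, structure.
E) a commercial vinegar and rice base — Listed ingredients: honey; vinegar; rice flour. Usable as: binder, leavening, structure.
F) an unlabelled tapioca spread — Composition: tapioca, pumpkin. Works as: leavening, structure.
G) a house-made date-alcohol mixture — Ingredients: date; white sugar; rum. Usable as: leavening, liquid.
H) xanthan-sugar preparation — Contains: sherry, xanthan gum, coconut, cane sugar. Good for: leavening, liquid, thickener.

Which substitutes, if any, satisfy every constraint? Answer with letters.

A, C, E, F, G

A: only rice, soybean and chickpea; none excluded — OK
B: has egg yolk, so not vegan — no
C: honey is permitted under the vegan carve-out; nothing else excluded — OK
D: not usable as a leavening; has wheat flour, so not gluten-free (and 1 more) — reject
E: honey is permitted under the vegan carve-out; nothing else excluded — valid
F: works as a leavening, no sesame, gluten-free — OK
G: all constraints satisfied — OK
H: has coconut, so not coconut-free — out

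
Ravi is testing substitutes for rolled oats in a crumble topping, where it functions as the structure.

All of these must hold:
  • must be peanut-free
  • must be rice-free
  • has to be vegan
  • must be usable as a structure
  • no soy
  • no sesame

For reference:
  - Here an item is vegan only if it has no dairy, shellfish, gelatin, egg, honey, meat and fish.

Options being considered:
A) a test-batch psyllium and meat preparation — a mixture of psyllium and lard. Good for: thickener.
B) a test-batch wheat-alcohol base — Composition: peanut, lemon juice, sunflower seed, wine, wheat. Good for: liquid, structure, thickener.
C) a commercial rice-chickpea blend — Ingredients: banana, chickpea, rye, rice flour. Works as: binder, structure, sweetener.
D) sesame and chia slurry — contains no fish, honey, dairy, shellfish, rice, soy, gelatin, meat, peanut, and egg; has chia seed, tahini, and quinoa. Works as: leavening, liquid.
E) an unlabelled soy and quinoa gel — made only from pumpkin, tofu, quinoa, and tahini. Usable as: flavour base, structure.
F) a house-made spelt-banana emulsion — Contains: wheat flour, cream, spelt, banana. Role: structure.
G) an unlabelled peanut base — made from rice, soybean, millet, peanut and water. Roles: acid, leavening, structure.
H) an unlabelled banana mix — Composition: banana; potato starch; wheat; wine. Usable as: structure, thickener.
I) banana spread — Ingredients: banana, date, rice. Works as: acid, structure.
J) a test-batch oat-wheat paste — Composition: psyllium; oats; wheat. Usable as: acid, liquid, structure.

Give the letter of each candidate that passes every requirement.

H, J

A: not usable as a structure; has lard, so not vegan — out
B: has peanut, so not peanut-free — no
C: has rice flour, so not rice-free — reject
D: not usable as a structure; has tahini, so not sesame-free — no
E: has tahini, so not sesame-free; has tofu, so not soy-free — out
F: has cream, so not vegan — out
G: has peanut, so not peanut-free; has rice, so not rice-free (and 1 more) — no
H: all constraints satisfied — valid
I: has rice, so not rice-free — out
J: only oats, wheat and psyllium; none excluded — keep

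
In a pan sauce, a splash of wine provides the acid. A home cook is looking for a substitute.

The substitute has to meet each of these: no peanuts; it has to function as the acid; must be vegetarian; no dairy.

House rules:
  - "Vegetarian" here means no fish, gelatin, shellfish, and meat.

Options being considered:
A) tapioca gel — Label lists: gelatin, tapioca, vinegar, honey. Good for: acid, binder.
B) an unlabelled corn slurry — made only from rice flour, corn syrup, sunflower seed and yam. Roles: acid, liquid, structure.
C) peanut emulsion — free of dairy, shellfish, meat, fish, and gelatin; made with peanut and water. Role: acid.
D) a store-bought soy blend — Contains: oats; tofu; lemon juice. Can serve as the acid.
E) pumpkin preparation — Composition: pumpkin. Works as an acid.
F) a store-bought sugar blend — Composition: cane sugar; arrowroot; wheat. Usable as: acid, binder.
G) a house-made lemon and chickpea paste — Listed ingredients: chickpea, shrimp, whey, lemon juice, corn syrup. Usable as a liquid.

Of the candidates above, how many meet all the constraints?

A: has gelatin, so not vegetarian — no
B: corn syrup and rice flour etc. — none of it excluded — keep
C: has peanut, so not peanut-free — reject
D: every rule checks out — valid
E: only pumpkin; none excluded — valid
F: all constraints satisfied — valid
G: not usable as an acid; has shrimp, so not vegetarian (and 1 more) — out

4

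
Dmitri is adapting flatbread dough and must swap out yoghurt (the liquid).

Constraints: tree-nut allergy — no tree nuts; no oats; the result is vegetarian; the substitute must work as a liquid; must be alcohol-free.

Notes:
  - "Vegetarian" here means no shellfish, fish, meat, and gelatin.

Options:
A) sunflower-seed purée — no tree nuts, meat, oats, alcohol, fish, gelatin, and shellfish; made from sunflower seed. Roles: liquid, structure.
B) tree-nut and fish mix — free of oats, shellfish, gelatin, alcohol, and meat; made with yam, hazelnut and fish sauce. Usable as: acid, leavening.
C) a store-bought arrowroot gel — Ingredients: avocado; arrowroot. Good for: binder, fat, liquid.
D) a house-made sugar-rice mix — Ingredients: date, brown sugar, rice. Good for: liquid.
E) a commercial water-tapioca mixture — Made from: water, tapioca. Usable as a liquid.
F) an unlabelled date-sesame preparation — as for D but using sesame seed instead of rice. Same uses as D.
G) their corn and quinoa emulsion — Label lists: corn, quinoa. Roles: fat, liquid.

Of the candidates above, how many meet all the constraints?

A: vegetarian, no tree nuts — valid
B: not usable as a liquid; has fish sauce, so not vegetarian (and 1 more) — out
C: vegetarian, no tree nuts — keep
D: every rule checks out — keep
E: no oats, no alcohol — keep
F: only sesame seed, brown sugar, and date; none excluded — OK
G: only corn and quinoa; none excluded — valid

6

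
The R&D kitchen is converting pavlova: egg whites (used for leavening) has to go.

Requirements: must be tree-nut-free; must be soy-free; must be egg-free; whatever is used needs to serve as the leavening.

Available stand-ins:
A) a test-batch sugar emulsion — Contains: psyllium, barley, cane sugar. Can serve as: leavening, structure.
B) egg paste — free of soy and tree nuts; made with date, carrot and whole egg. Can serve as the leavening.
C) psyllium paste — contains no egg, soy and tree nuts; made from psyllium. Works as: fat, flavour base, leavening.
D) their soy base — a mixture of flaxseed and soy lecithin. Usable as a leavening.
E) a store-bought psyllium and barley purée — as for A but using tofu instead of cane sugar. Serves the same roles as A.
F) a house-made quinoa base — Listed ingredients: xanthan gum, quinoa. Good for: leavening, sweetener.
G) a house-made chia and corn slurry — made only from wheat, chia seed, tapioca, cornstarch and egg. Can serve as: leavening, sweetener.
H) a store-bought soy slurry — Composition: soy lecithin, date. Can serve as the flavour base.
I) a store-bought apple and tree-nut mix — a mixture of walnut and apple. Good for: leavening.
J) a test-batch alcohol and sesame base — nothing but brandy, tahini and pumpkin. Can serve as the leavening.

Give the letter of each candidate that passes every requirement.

A, C, F, J

A: only barley, cane sugar, and psyllium; none excluded — OK
B: has whole egg, so not egg-free — out
C: all constraints satisfied — valid
D: has soy lecithin, so not soy-free — reject
E: has tofu, so not soy-free — out
F: only quinoa and xanthan gum; none excluded — keep
G: has egg, so not egg-free — no
H: not usable as a leavening; has soy lecithin, so not soy-free — no
I: has walnut, so not tree-nut-free — no
J: works as a leavening, no soy, no tree nuts — OK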